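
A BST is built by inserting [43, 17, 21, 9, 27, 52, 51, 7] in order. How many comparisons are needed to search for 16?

Search path for 16: 43 -> 17 -> 9
Found: False
Comparisons: 3


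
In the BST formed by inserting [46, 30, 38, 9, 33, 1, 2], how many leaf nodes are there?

Tree built from: [46, 30, 38, 9, 33, 1, 2]
Tree (level-order array): [46, 30, None, 9, 38, 1, None, 33, None, None, 2]
Rule: A leaf has 0 children.
Per-node child counts:
  node 46: 1 child(ren)
  node 30: 2 child(ren)
  node 9: 1 child(ren)
  node 1: 1 child(ren)
  node 2: 0 child(ren)
  node 38: 1 child(ren)
  node 33: 0 child(ren)
Matching nodes: [2, 33]
Count of leaf nodes: 2


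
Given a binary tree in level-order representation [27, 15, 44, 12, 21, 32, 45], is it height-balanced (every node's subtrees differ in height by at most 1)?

Tree (level-order array): [27, 15, 44, 12, 21, 32, 45]
Definition: a tree is height-balanced if, at every node, |h(left) - h(right)| <= 1 (empty subtree has height -1).
Bottom-up per-node check:
  node 12: h_left=-1, h_right=-1, diff=0 [OK], height=0
  node 21: h_left=-1, h_right=-1, diff=0 [OK], height=0
  node 15: h_left=0, h_right=0, diff=0 [OK], height=1
  node 32: h_left=-1, h_right=-1, diff=0 [OK], height=0
  node 45: h_left=-1, h_right=-1, diff=0 [OK], height=0
  node 44: h_left=0, h_right=0, diff=0 [OK], height=1
  node 27: h_left=1, h_right=1, diff=0 [OK], height=2
All nodes satisfy the balance condition.
Result: Balanced


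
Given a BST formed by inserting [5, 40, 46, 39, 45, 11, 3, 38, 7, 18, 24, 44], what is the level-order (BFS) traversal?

Tree insertion order: [5, 40, 46, 39, 45, 11, 3, 38, 7, 18, 24, 44]
Tree (level-order array): [5, 3, 40, None, None, 39, 46, 11, None, 45, None, 7, 38, 44, None, None, None, 18, None, None, None, None, 24]
BFS from the root, enqueuing left then right child of each popped node:
  queue [5] -> pop 5, enqueue [3, 40], visited so far: [5]
  queue [3, 40] -> pop 3, enqueue [none], visited so far: [5, 3]
  queue [40] -> pop 40, enqueue [39, 46], visited so far: [5, 3, 40]
  queue [39, 46] -> pop 39, enqueue [11], visited so far: [5, 3, 40, 39]
  queue [46, 11] -> pop 46, enqueue [45], visited so far: [5, 3, 40, 39, 46]
  queue [11, 45] -> pop 11, enqueue [7, 38], visited so far: [5, 3, 40, 39, 46, 11]
  queue [45, 7, 38] -> pop 45, enqueue [44], visited so far: [5, 3, 40, 39, 46, 11, 45]
  queue [7, 38, 44] -> pop 7, enqueue [none], visited so far: [5, 3, 40, 39, 46, 11, 45, 7]
  queue [38, 44] -> pop 38, enqueue [18], visited so far: [5, 3, 40, 39, 46, 11, 45, 7, 38]
  queue [44, 18] -> pop 44, enqueue [none], visited so far: [5, 3, 40, 39, 46, 11, 45, 7, 38, 44]
  queue [18] -> pop 18, enqueue [24], visited so far: [5, 3, 40, 39, 46, 11, 45, 7, 38, 44, 18]
  queue [24] -> pop 24, enqueue [none], visited so far: [5, 3, 40, 39, 46, 11, 45, 7, 38, 44, 18, 24]
Result: [5, 3, 40, 39, 46, 11, 45, 7, 38, 44, 18, 24]


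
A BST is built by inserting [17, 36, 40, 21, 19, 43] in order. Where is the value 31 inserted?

Starting tree (level order): [17, None, 36, 21, 40, 19, None, None, 43]
Insertion path: 17 -> 36 -> 21
Result: insert 31 as right child of 21
Final tree (level order): [17, None, 36, 21, 40, 19, 31, None, 43]


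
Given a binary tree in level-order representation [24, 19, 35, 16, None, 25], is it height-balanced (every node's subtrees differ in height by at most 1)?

Tree (level-order array): [24, 19, 35, 16, None, 25]
Definition: a tree is height-balanced if, at every node, |h(left) - h(right)| <= 1 (empty subtree has height -1).
Bottom-up per-node check:
  node 16: h_left=-1, h_right=-1, diff=0 [OK], height=0
  node 19: h_left=0, h_right=-1, diff=1 [OK], height=1
  node 25: h_left=-1, h_right=-1, diff=0 [OK], height=0
  node 35: h_left=0, h_right=-1, diff=1 [OK], height=1
  node 24: h_left=1, h_right=1, diff=0 [OK], height=2
All nodes satisfy the balance condition.
Result: Balanced


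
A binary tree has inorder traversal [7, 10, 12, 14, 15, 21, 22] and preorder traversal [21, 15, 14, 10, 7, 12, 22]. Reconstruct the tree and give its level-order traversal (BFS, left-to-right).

Inorder:  [7, 10, 12, 14, 15, 21, 22]
Preorder: [21, 15, 14, 10, 7, 12, 22]
Algorithm: preorder visits root first, so consume preorder in order;
for each root, split the current inorder slice at that value into
left-subtree inorder and right-subtree inorder, then recurse.
Recursive splits:
  root=21; inorder splits into left=[7, 10, 12, 14, 15], right=[22]
  root=15; inorder splits into left=[7, 10, 12, 14], right=[]
  root=14; inorder splits into left=[7, 10, 12], right=[]
  root=10; inorder splits into left=[7], right=[12]
  root=7; inorder splits into left=[], right=[]
  root=12; inorder splits into left=[], right=[]
  root=22; inorder splits into left=[], right=[]
Reconstructed level-order: [21, 15, 22, 14, 10, 7, 12]


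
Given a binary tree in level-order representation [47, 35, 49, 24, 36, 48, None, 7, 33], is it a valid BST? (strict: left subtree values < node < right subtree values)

Level-order array: [47, 35, 49, 24, 36, 48, None, 7, 33]
Validate using subtree bounds (lo, hi): at each node, require lo < value < hi,
then recurse left with hi=value and right with lo=value.
Preorder trace (stopping at first violation):
  at node 47 with bounds (-inf, +inf): OK
  at node 35 with bounds (-inf, 47): OK
  at node 24 with bounds (-inf, 35): OK
  at node 7 with bounds (-inf, 24): OK
  at node 33 with bounds (24, 35): OK
  at node 36 with bounds (35, 47): OK
  at node 49 with bounds (47, +inf): OK
  at node 48 with bounds (47, 49): OK
No violation found at any node.
Result: Valid BST


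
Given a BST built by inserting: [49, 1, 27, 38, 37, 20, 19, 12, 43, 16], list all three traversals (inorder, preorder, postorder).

Tree insertion order: [49, 1, 27, 38, 37, 20, 19, 12, 43, 16]
Tree (level-order array): [49, 1, None, None, 27, 20, 38, 19, None, 37, 43, 12, None, None, None, None, None, None, 16]
Inorder (L, root, R): [1, 12, 16, 19, 20, 27, 37, 38, 43, 49]
Preorder (root, L, R): [49, 1, 27, 20, 19, 12, 16, 38, 37, 43]
Postorder (L, R, root): [16, 12, 19, 20, 37, 43, 38, 27, 1, 49]


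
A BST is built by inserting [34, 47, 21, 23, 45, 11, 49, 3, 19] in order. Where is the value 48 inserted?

Starting tree (level order): [34, 21, 47, 11, 23, 45, 49, 3, 19]
Insertion path: 34 -> 47 -> 49
Result: insert 48 as left child of 49
Final tree (level order): [34, 21, 47, 11, 23, 45, 49, 3, 19, None, None, None, None, 48]


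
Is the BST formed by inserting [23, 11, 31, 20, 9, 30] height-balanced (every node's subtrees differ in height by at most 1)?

Tree (level-order array): [23, 11, 31, 9, 20, 30]
Definition: a tree is height-balanced if, at every node, |h(left) - h(right)| <= 1 (empty subtree has height -1).
Bottom-up per-node check:
  node 9: h_left=-1, h_right=-1, diff=0 [OK], height=0
  node 20: h_left=-1, h_right=-1, diff=0 [OK], height=0
  node 11: h_left=0, h_right=0, diff=0 [OK], height=1
  node 30: h_left=-1, h_right=-1, diff=0 [OK], height=0
  node 31: h_left=0, h_right=-1, diff=1 [OK], height=1
  node 23: h_left=1, h_right=1, diff=0 [OK], height=2
All nodes satisfy the balance condition.
Result: Balanced


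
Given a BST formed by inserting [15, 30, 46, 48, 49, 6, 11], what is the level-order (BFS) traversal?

Tree insertion order: [15, 30, 46, 48, 49, 6, 11]
Tree (level-order array): [15, 6, 30, None, 11, None, 46, None, None, None, 48, None, 49]
BFS from the root, enqueuing left then right child of each popped node:
  queue [15] -> pop 15, enqueue [6, 30], visited so far: [15]
  queue [6, 30] -> pop 6, enqueue [11], visited so far: [15, 6]
  queue [30, 11] -> pop 30, enqueue [46], visited so far: [15, 6, 30]
  queue [11, 46] -> pop 11, enqueue [none], visited so far: [15, 6, 30, 11]
  queue [46] -> pop 46, enqueue [48], visited so far: [15, 6, 30, 11, 46]
  queue [48] -> pop 48, enqueue [49], visited so far: [15, 6, 30, 11, 46, 48]
  queue [49] -> pop 49, enqueue [none], visited so far: [15, 6, 30, 11, 46, 48, 49]
Result: [15, 6, 30, 11, 46, 48, 49]


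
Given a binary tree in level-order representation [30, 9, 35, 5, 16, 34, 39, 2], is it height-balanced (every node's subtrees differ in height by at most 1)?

Tree (level-order array): [30, 9, 35, 5, 16, 34, 39, 2]
Definition: a tree is height-balanced if, at every node, |h(left) - h(right)| <= 1 (empty subtree has height -1).
Bottom-up per-node check:
  node 2: h_left=-1, h_right=-1, diff=0 [OK], height=0
  node 5: h_left=0, h_right=-1, diff=1 [OK], height=1
  node 16: h_left=-1, h_right=-1, diff=0 [OK], height=0
  node 9: h_left=1, h_right=0, diff=1 [OK], height=2
  node 34: h_left=-1, h_right=-1, diff=0 [OK], height=0
  node 39: h_left=-1, h_right=-1, diff=0 [OK], height=0
  node 35: h_left=0, h_right=0, diff=0 [OK], height=1
  node 30: h_left=2, h_right=1, diff=1 [OK], height=3
All nodes satisfy the balance condition.
Result: Balanced


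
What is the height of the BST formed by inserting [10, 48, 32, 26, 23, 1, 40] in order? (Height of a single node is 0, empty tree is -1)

Insertion order: [10, 48, 32, 26, 23, 1, 40]
Tree (level-order array): [10, 1, 48, None, None, 32, None, 26, 40, 23]
Compute height bottom-up (empty subtree = -1):
  height(1) = 1 + max(-1, -1) = 0
  height(23) = 1 + max(-1, -1) = 0
  height(26) = 1 + max(0, -1) = 1
  height(40) = 1 + max(-1, -1) = 0
  height(32) = 1 + max(1, 0) = 2
  height(48) = 1 + max(2, -1) = 3
  height(10) = 1 + max(0, 3) = 4
Height = 4


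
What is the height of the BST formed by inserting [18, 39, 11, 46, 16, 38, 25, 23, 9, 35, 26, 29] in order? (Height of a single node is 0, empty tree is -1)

Insertion order: [18, 39, 11, 46, 16, 38, 25, 23, 9, 35, 26, 29]
Tree (level-order array): [18, 11, 39, 9, 16, 38, 46, None, None, None, None, 25, None, None, None, 23, 35, None, None, 26, None, None, 29]
Compute height bottom-up (empty subtree = -1):
  height(9) = 1 + max(-1, -1) = 0
  height(16) = 1 + max(-1, -1) = 0
  height(11) = 1 + max(0, 0) = 1
  height(23) = 1 + max(-1, -1) = 0
  height(29) = 1 + max(-1, -1) = 0
  height(26) = 1 + max(-1, 0) = 1
  height(35) = 1 + max(1, -1) = 2
  height(25) = 1 + max(0, 2) = 3
  height(38) = 1 + max(3, -1) = 4
  height(46) = 1 + max(-1, -1) = 0
  height(39) = 1 + max(4, 0) = 5
  height(18) = 1 + max(1, 5) = 6
Height = 6


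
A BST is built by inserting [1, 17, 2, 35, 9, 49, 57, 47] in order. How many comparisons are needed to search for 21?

Search path for 21: 1 -> 17 -> 35
Found: False
Comparisons: 3


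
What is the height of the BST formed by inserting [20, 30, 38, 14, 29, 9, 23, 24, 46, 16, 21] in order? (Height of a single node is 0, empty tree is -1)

Insertion order: [20, 30, 38, 14, 29, 9, 23, 24, 46, 16, 21]
Tree (level-order array): [20, 14, 30, 9, 16, 29, 38, None, None, None, None, 23, None, None, 46, 21, 24]
Compute height bottom-up (empty subtree = -1):
  height(9) = 1 + max(-1, -1) = 0
  height(16) = 1 + max(-1, -1) = 0
  height(14) = 1 + max(0, 0) = 1
  height(21) = 1 + max(-1, -1) = 0
  height(24) = 1 + max(-1, -1) = 0
  height(23) = 1 + max(0, 0) = 1
  height(29) = 1 + max(1, -1) = 2
  height(46) = 1 + max(-1, -1) = 0
  height(38) = 1 + max(-1, 0) = 1
  height(30) = 1 + max(2, 1) = 3
  height(20) = 1 + max(1, 3) = 4
Height = 4


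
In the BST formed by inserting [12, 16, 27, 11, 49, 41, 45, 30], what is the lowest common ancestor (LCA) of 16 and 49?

Tree insertion order: [12, 16, 27, 11, 49, 41, 45, 30]
Tree (level-order array): [12, 11, 16, None, None, None, 27, None, 49, 41, None, 30, 45]
In a BST, the LCA of p=16, q=49 is the first node v on the
root-to-leaf path with p <= v <= q (go left if both < v, right if both > v).
Walk from root:
  at 12: both 16 and 49 > 12, go right
  at 16: 16 <= 16 <= 49, this is the LCA
LCA = 16


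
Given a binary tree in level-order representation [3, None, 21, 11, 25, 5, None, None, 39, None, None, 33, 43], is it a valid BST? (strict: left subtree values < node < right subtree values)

Level-order array: [3, None, 21, 11, 25, 5, None, None, 39, None, None, 33, 43]
Validate using subtree bounds (lo, hi): at each node, require lo < value < hi,
then recurse left with hi=value and right with lo=value.
Preorder trace (stopping at first violation):
  at node 3 with bounds (-inf, +inf): OK
  at node 21 with bounds (3, +inf): OK
  at node 11 with bounds (3, 21): OK
  at node 5 with bounds (3, 11): OK
  at node 25 with bounds (21, +inf): OK
  at node 39 with bounds (25, +inf): OK
  at node 33 with bounds (25, 39): OK
  at node 43 with bounds (39, +inf): OK
No violation found at any node.
Result: Valid BST


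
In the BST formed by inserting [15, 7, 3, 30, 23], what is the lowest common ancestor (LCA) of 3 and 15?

Tree insertion order: [15, 7, 3, 30, 23]
Tree (level-order array): [15, 7, 30, 3, None, 23]
In a BST, the LCA of p=3, q=15 is the first node v on the
root-to-leaf path with p <= v <= q (go left if both < v, right if both > v).
Walk from root:
  at 15: 3 <= 15 <= 15, this is the LCA
LCA = 15


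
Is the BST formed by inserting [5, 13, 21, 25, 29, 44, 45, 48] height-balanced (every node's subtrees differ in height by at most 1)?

Tree (level-order array): [5, None, 13, None, 21, None, 25, None, 29, None, 44, None, 45, None, 48]
Definition: a tree is height-balanced if, at every node, |h(left) - h(right)| <= 1 (empty subtree has height -1).
Bottom-up per-node check:
  node 48: h_left=-1, h_right=-1, diff=0 [OK], height=0
  node 45: h_left=-1, h_right=0, diff=1 [OK], height=1
  node 44: h_left=-1, h_right=1, diff=2 [FAIL (|-1-1|=2 > 1)], height=2
  node 29: h_left=-1, h_right=2, diff=3 [FAIL (|-1-2|=3 > 1)], height=3
  node 25: h_left=-1, h_right=3, diff=4 [FAIL (|-1-3|=4 > 1)], height=4
  node 21: h_left=-1, h_right=4, diff=5 [FAIL (|-1-4|=5 > 1)], height=5
  node 13: h_left=-1, h_right=5, diff=6 [FAIL (|-1-5|=6 > 1)], height=6
  node 5: h_left=-1, h_right=6, diff=7 [FAIL (|-1-6|=7 > 1)], height=7
Node 44 violates the condition: |-1 - 1| = 2 > 1.
Result: Not balanced


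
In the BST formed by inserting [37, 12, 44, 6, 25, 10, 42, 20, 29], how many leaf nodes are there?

Tree built from: [37, 12, 44, 6, 25, 10, 42, 20, 29]
Tree (level-order array): [37, 12, 44, 6, 25, 42, None, None, 10, 20, 29]
Rule: A leaf has 0 children.
Per-node child counts:
  node 37: 2 child(ren)
  node 12: 2 child(ren)
  node 6: 1 child(ren)
  node 10: 0 child(ren)
  node 25: 2 child(ren)
  node 20: 0 child(ren)
  node 29: 0 child(ren)
  node 44: 1 child(ren)
  node 42: 0 child(ren)
Matching nodes: [10, 20, 29, 42]
Count of leaf nodes: 4


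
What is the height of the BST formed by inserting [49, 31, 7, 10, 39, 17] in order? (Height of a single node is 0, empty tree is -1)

Insertion order: [49, 31, 7, 10, 39, 17]
Tree (level-order array): [49, 31, None, 7, 39, None, 10, None, None, None, 17]
Compute height bottom-up (empty subtree = -1):
  height(17) = 1 + max(-1, -1) = 0
  height(10) = 1 + max(-1, 0) = 1
  height(7) = 1 + max(-1, 1) = 2
  height(39) = 1 + max(-1, -1) = 0
  height(31) = 1 + max(2, 0) = 3
  height(49) = 1 + max(3, -1) = 4
Height = 4


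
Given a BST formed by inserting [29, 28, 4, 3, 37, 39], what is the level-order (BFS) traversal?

Tree insertion order: [29, 28, 4, 3, 37, 39]
Tree (level-order array): [29, 28, 37, 4, None, None, 39, 3]
BFS from the root, enqueuing left then right child of each popped node:
  queue [29] -> pop 29, enqueue [28, 37], visited so far: [29]
  queue [28, 37] -> pop 28, enqueue [4], visited so far: [29, 28]
  queue [37, 4] -> pop 37, enqueue [39], visited so far: [29, 28, 37]
  queue [4, 39] -> pop 4, enqueue [3], visited so far: [29, 28, 37, 4]
  queue [39, 3] -> pop 39, enqueue [none], visited so far: [29, 28, 37, 4, 39]
  queue [3] -> pop 3, enqueue [none], visited so far: [29, 28, 37, 4, 39, 3]
Result: [29, 28, 37, 4, 39, 3]


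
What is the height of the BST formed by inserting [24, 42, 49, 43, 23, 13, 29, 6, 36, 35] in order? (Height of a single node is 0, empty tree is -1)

Insertion order: [24, 42, 49, 43, 23, 13, 29, 6, 36, 35]
Tree (level-order array): [24, 23, 42, 13, None, 29, 49, 6, None, None, 36, 43, None, None, None, 35]
Compute height bottom-up (empty subtree = -1):
  height(6) = 1 + max(-1, -1) = 0
  height(13) = 1 + max(0, -1) = 1
  height(23) = 1 + max(1, -1) = 2
  height(35) = 1 + max(-1, -1) = 0
  height(36) = 1 + max(0, -1) = 1
  height(29) = 1 + max(-1, 1) = 2
  height(43) = 1 + max(-1, -1) = 0
  height(49) = 1 + max(0, -1) = 1
  height(42) = 1 + max(2, 1) = 3
  height(24) = 1 + max(2, 3) = 4
Height = 4


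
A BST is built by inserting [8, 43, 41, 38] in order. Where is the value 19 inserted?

Starting tree (level order): [8, None, 43, 41, None, 38]
Insertion path: 8 -> 43 -> 41 -> 38
Result: insert 19 as left child of 38
Final tree (level order): [8, None, 43, 41, None, 38, None, 19]


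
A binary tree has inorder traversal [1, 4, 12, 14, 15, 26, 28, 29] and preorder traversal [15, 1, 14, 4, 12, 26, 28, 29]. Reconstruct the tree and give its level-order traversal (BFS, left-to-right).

Inorder:  [1, 4, 12, 14, 15, 26, 28, 29]
Preorder: [15, 1, 14, 4, 12, 26, 28, 29]
Algorithm: preorder visits root first, so consume preorder in order;
for each root, split the current inorder slice at that value into
left-subtree inorder and right-subtree inorder, then recurse.
Recursive splits:
  root=15; inorder splits into left=[1, 4, 12, 14], right=[26, 28, 29]
  root=1; inorder splits into left=[], right=[4, 12, 14]
  root=14; inorder splits into left=[4, 12], right=[]
  root=4; inorder splits into left=[], right=[12]
  root=12; inorder splits into left=[], right=[]
  root=26; inorder splits into left=[], right=[28, 29]
  root=28; inorder splits into left=[], right=[29]
  root=29; inorder splits into left=[], right=[]
Reconstructed level-order: [15, 1, 26, 14, 28, 4, 29, 12]


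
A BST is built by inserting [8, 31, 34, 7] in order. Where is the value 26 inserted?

Starting tree (level order): [8, 7, 31, None, None, None, 34]
Insertion path: 8 -> 31
Result: insert 26 as left child of 31
Final tree (level order): [8, 7, 31, None, None, 26, 34]


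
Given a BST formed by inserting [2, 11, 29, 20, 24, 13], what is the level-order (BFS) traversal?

Tree insertion order: [2, 11, 29, 20, 24, 13]
Tree (level-order array): [2, None, 11, None, 29, 20, None, 13, 24]
BFS from the root, enqueuing left then right child of each popped node:
  queue [2] -> pop 2, enqueue [11], visited so far: [2]
  queue [11] -> pop 11, enqueue [29], visited so far: [2, 11]
  queue [29] -> pop 29, enqueue [20], visited so far: [2, 11, 29]
  queue [20] -> pop 20, enqueue [13, 24], visited so far: [2, 11, 29, 20]
  queue [13, 24] -> pop 13, enqueue [none], visited so far: [2, 11, 29, 20, 13]
  queue [24] -> pop 24, enqueue [none], visited so far: [2, 11, 29, 20, 13, 24]
Result: [2, 11, 29, 20, 13, 24]


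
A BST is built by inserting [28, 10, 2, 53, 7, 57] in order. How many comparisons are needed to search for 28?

Search path for 28: 28
Found: True
Comparisons: 1


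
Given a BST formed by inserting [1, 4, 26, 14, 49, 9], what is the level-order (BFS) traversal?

Tree insertion order: [1, 4, 26, 14, 49, 9]
Tree (level-order array): [1, None, 4, None, 26, 14, 49, 9]
BFS from the root, enqueuing left then right child of each popped node:
  queue [1] -> pop 1, enqueue [4], visited so far: [1]
  queue [4] -> pop 4, enqueue [26], visited so far: [1, 4]
  queue [26] -> pop 26, enqueue [14, 49], visited so far: [1, 4, 26]
  queue [14, 49] -> pop 14, enqueue [9], visited so far: [1, 4, 26, 14]
  queue [49, 9] -> pop 49, enqueue [none], visited so far: [1, 4, 26, 14, 49]
  queue [9] -> pop 9, enqueue [none], visited so far: [1, 4, 26, 14, 49, 9]
Result: [1, 4, 26, 14, 49, 9]


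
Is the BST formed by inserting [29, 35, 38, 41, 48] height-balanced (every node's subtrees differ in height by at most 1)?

Tree (level-order array): [29, None, 35, None, 38, None, 41, None, 48]
Definition: a tree is height-balanced if, at every node, |h(left) - h(right)| <= 1 (empty subtree has height -1).
Bottom-up per-node check:
  node 48: h_left=-1, h_right=-1, diff=0 [OK], height=0
  node 41: h_left=-1, h_right=0, diff=1 [OK], height=1
  node 38: h_left=-1, h_right=1, diff=2 [FAIL (|-1-1|=2 > 1)], height=2
  node 35: h_left=-1, h_right=2, diff=3 [FAIL (|-1-2|=3 > 1)], height=3
  node 29: h_left=-1, h_right=3, diff=4 [FAIL (|-1-3|=4 > 1)], height=4
Node 38 violates the condition: |-1 - 1| = 2 > 1.
Result: Not balanced


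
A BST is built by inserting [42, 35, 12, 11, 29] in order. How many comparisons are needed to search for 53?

Search path for 53: 42
Found: False
Comparisons: 1


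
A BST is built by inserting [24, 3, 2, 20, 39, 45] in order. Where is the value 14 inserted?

Starting tree (level order): [24, 3, 39, 2, 20, None, 45]
Insertion path: 24 -> 3 -> 20
Result: insert 14 as left child of 20
Final tree (level order): [24, 3, 39, 2, 20, None, 45, None, None, 14]


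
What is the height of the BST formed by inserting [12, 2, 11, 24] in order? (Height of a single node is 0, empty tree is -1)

Insertion order: [12, 2, 11, 24]
Tree (level-order array): [12, 2, 24, None, 11]
Compute height bottom-up (empty subtree = -1):
  height(11) = 1 + max(-1, -1) = 0
  height(2) = 1 + max(-1, 0) = 1
  height(24) = 1 + max(-1, -1) = 0
  height(12) = 1 + max(1, 0) = 2
Height = 2


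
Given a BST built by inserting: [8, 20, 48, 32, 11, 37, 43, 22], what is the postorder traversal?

Tree insertion order: [8, 20, 48, 32, 11, 37, 43, 22]
Tree (level-order array): [8, None, 20, 11, 48, None, None, 32, None, 22, 37, None, None, None, 43]
Postorder traversal: [11, 22, 43, 37, 32, 48, 20, 8]


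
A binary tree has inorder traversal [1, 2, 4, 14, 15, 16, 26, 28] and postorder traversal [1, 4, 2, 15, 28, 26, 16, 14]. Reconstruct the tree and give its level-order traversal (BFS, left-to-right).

Inorder:   [1, 2, 4, 14, 15, 16, 26, 28]
Postorder: [1, 4, 2, 15, 28, 26, 16, 14]
Algorithm: postorder visits root last, so walk postorder right-to-left;
each value is the root of the current inorder slice — split it at that
value, recurse on the right subtree first, then the left.
Recursive splits:
  root=14; inorder splits into left=[1, 2, 4], right=[15, 16, 26, 28]
  root=16; inorder splits into left=[15], right=[26, 28]
  root=26; inorder splits into left=[], right=[28]
  root=28; inorder splits into left=[], right=[]
  root=15; inorder splits into left=[], right=[]
  root=2; inorder splits into left=[1], right=[4]
  root=4; inorder splits into left=[], right=[]
  root=1; inorder splits into left=[], right=[]
Reconstructed level-order: [14, 2, 16, 1, 4, 15, 26, 28]


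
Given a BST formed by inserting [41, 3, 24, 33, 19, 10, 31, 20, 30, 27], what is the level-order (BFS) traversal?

Tree insertion order: [41, 3, 24, 33, 19, 10, 31, 20, 30, 27]
Tree (level-order array): [41, 3, None, None, 24, 19, 33, 10, 20, 31, None, None, None, None, None, 30, None, 27]
BFS from the root, enqueuing left then right child of each popped node:
  queue [41] -> pop 41, enqueue [3], visited so far: [41]
  queue [3] -> pop 3, enqueue [24], visited so far: [41, 3]
  queue [24] -> pop 24, enqueue [19, 33], visited so far: [41, 3, 24]
  queue [19, 33] -> pop 19, enqueue [10, 20], visited so far: [41, 3, 24, 19]
  queue [33, 10, 20] -> pop 33, enqueue [31], visited so far: [41, 3, 24, 19, 33]
  queue [10, 20, 31] -> pop 10, enqueue [none], visited so far: [41, 3, 24, 19, 33, 10]
  queue [20, 31] -> pop 20, enqueue [none], visited so far: [41, 3, 24, 19, 33, 10, 20]
  queue [31] -> pop 31, enqueue [30], visited so far: [41, 3, 24, 19, 33, 10, 20, 31]
  queue [30] -> pop 30, enqueue [27], visited so far: [41, 3, 24, 19, 33, 10, 20, 31, 30]
  queue [27] -> pop 27, enqueue [none], visited so far: [41, 3, 24, 19, 33, 10, 20, 31, 30, 27]
Result: [41, 3, 24, 19, 33, 10, 20, 31, 30, 27]


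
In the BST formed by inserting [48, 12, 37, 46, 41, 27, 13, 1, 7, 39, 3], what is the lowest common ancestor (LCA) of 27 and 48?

Tree insertion order: [48, 12, 37, 46, 41, 27, 13, 1, 7, 39, 3]
Tree (level-order array): [48, 12, None, 1, 37, None, 7, 27, 46, 3, None, 13, None, 41, None, None, None, None, None, 39]
In a BST, the LCA of p=27, q=48 is the first node v on the
root-to-leaf path with p <= v <= q (go left if both < v, right if both > v).
Walk from root:
  at 48: 27 <= 48 <= 48, this is the LCA
LCA = 48


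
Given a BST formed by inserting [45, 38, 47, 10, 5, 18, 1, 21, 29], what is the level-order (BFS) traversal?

Tree insertion order: [45, 38, 47, 10, 5, 18, 1, 21, 29]
Tree (level-order array): [45, 38, 47, 10, None, None, None, 5, 18, 1, None, None, 21, None, None, None, 29]
BFS from the root, enqueuing left then right child of each popped node:
  queue [45] -> pop 45, enqueue [38, 47], visited so far: [45]
  queue [38, 47] -> pop 38, enqueue [10], visited so far: [45, 38]
  queue [47, 10] -> pop 47, enqueue [none], visited so far: [45, 38, 47]
  queue [10] -> pop 10, enqueue [5, 18], visited so far: [45, 38, 47, 10]
  queue [5, 18] -> pop 5, enqueue [1], visited so far: [45, 38, 47, 10, 5]
  queue [18, 1] -> pop 18, enqueue [21], visited so far: [45, 38, 47, 10, 5, 18]
  queue [1, 21] -> pop 1, enqueue [none], visited so far: [45, 38, 47, 10, 5, 18, 1]
  queue [21] -> pop 21, enqueue [29], visited so far: [45, 38, 47, 10, 5, 18, 1, 21]
  queue [29] -> pop 29, enqueue [none], visited so far: [45, 38, 47, 10, 5, 18, 1, 21, 29]
Result: [45, 38, 47, 10, 5, 18, 1, 21, 29]


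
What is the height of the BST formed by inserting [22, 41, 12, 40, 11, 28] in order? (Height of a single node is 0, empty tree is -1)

Insertion order: [22, 41, 12, 40, 11, 28]
Tree (level-order array): [22, 12, 41, 11, None, 40, None, None, None, 28]
Compute height bottom-up (empty subtree = -1):
  height(11) = 1 + max(-1, -1) = 0
  height(12) = 1 + max(0, -1) = 1
  height(28) = 1 + max(-1, -1) = 0
  height(40) = 1 + max(0, -1) = 1
  height(41) = 1 + max(1, -1) = 2
  height(22) = 1 + max(1, 2) = 3
Height = 3


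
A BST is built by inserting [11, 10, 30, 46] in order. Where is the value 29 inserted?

Starting tree (level order): [11, 10, 30, None, None, None, 46]
Insertion path: 11 -> 30
Result: insert 29 as left child of 30
Final tree (level order): [11, 10, 30, None, None, 29, 46]


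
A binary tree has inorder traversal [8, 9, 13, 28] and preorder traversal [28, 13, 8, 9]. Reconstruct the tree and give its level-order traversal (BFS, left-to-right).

Inorder:  [8, 9, 13, 28]
Preorder: [28, 13, 8, 9]
Algorithm: preorder visits root first, so consume preorder in order;
for each root, split the current inorder slice at that value into
left-subtree inorder and right-subtree inorder, then recurse.
Recursive splits:
  root=28; inorder splits into left=[8, 9, 13], right=[]
  root=13; inorder splits into left=[8, 9], right=[]
  root=8; inorder splits into left=[], right=[9]
  root=9; inorder splits into left=[], right=[]
Reconstructed level-order: [28, 13, 8, 9]


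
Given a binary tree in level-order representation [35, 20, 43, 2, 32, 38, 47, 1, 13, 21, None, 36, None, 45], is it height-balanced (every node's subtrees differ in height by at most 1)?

Tree (level-order array): [35, 20, 43, 2, 32, 38, 47, 1, 13, 21, None, 36, None, 45]
Definition: a tree is height-balanced if, at every node, |h(left) - h(right)| <= 1 (empty subtree has height -1).
Bottom-up per-node check:
  node 1: h_left=-1, h_right=-1, diff=0 [OK], height=0
  node 13: h_left=-1, h_right=-1, diff=0 [OK], height=0
  node 2: h_left=0, h_right=0, diff=0 [OK], height=1
  node 21: h_left=-1, h_right=-1, diff=0 [OK], height=0
  node 32: h_left=0, h_right=-1, diff=1 [OK], height=1
  node 20: h_left=1, h_right=1, diff=0 [OK], height=2
  node 36: h_left=-1, h_right=-1, diff=0 [OK], height=0
  node 38: h_left=0, h_right=-1, diff=1 [OK], height=1
  node 45: h_left=-1, h_right=-1, diff=0 [OK], height=0
  node 47: h_left=0, h_right=-1, diff=1 [OK], height=1
  node 43: h_left=1, h_right=1, diff=0 [OK], height=2
  node 35: h_left=2, h_right=2, diff=0 [OK], height=3
All nodes satisfy the balance condition.
Result: Balanced


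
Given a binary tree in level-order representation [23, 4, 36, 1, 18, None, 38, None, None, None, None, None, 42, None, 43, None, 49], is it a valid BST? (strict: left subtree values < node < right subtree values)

Level-order array: [23, 4, 36, 1, 18, None, 38, None, None, None, None, None, 42, None, 43, None, 49]
Validate using subtree bounds (lo, hi): at each node, require lo < value < hi,
then recurse left with hi=value and right with lo=value.
Preorder trace (stopping at first violation):
  at node 23 with bounds (-inf, +inf): OK
  at node 4 with bounds (-inf, 23): OK
  at node 1 with bounds (-inf, 4): OK
  at node 18 with bounds (4, 23): OK
  at node 36 with bounds (23, +inf): OK
  at node 38 with bounds (36, +inf): OK
  at node 42 with bounds (38, +inf): OK
  at node 43 with bounds (42, +inf): OK
  at node 49 with bounds (43, +inf): OK
No violation found at any node.
Result: Valid BST


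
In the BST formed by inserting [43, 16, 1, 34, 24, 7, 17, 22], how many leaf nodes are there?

Tree built from: [43, 16, 1, 34, 24, 7, 17, 22]
Tree (level-order array): [43, 16, None, 1, 34, None, 7, 24, None, None, None, 17, None, None, 22]
Rule: A leaf has 0 children.
Per-node child counts:
  node 43: 1 child(ren)
  node 16: 2 child(ren)
  node 1: 1 child(ren)
  node 7: 0 child(ren)
  node 34: 1 child(ren)
  node 24: 1 child(ren)
  node 17: 1 child(ren)
  node 22: 0 child(ren)
Matching nodes: [7, 22]
Count of leaf nodes: 2


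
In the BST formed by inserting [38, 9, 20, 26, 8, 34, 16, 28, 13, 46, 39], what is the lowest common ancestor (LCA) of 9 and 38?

Tree insertion order: [38, 9, 20, 26, 8, 34, 16, 28, 13, 46, 39]
Tree (level-order array): [38, 9, 46, 8, 20, 39, None, None, None, 16, 26, None, None, 13, None, None, 34, None, None, 28]
In a BST, the LCA of p=9, q=38 is the first node v on the
root-to-leaf path with p <= v <= q (go left if both < v, right if both > v).
Walk from root:
  at 38: 9 <= 38 <= 38, this is the LCA
LCA = 38


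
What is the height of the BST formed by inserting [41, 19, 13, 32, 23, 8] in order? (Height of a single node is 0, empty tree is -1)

Insertion order: [41, 19, 13, 32, 23, 8]
Tree (level-order array): [41, 19, None, 13, 32, 8, None, 23]
Compute height bottom-up (empty subtree = -1):
  height(8) = 1 + max(-1, -1) = 0
  height(13) = 1 + max(0, -1) = 1
  height(23) = 1 + max(-1, -1) = 0
  height(32) = 1 + max(0, -1) = 1
  height(19) = 1 + max(1, 1) = 2
  height(41) = 1 + max(2, -1) = 3
Height = 3


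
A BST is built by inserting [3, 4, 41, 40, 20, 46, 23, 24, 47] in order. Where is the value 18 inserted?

Starting tree (level order): [3, None, 4, None, 41, 40, 46, 20, None, None, 47, None, 23, None, None, None, 24]
Insertion path: 3 -> 4 -> 41 -> 40 -> 20
Result: insert 18 as left child of 20
Final tree (level order): [3, None, 4, None, 41, 40, 46, 20, None, None, 47, 18, 23, None, None, None, None, None, 24]


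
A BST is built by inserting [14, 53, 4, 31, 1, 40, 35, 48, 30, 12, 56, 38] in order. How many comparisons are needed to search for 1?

Search path for 1: 14 -> 4 -> 1
Found: True
Comparisons: 3


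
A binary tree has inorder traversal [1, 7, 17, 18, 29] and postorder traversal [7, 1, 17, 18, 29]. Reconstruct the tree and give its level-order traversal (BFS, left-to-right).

Inorder:   [1, 7, 17, 18, 29]
Postorder: [7, 1, 17, 18, 29]
Algorithm: postorder visits root last, so walk postorder right-to-left;
each value is the root of the current inorder slice — split it at that
value, recurse on the right subtree first, then the left.
Recursive splits:
  root=29; inorder splits into left=[1, 7, 17, 18], right=[]
  root=18; inorder splits into left=[1, 7, 17], right=[]
  root=17; inorder splits into left=[1, 7], right=[]
  root=1; inorder splits into left=[], right=[7]
  root=7; inorder splits into left=[], right=[]
Reconstructed level-order: [29, 18, 17, 1, 7]


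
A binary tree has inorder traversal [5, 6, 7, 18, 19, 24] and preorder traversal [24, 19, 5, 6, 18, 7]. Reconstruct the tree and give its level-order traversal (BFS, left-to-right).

Inorder:  [5, 6, 7, 18, 19, 24]
Preorder: [24, 19, 5, 6, 18, 7]
Algorithm: preorder visits root first, so consume preorder in order;
for each root, split the current inorder slice at that value into
left-subtree inorder and right-subtree inorder, then recurse.
Recursive splits:
  root=24; inorder splits into left=[5, 6, 7, 18, 19], right=[]
  root=19; inorder splits into left=[5, 6, 7, 18], right=[]
  root=5; inorder splits into left=[], right=[6, 7, 18]
  root=6; inorder splits into left=[], right=[7, 18]
  root=18; inorder splits into left=[7], right=[]
  root=7; inorder splits into left=[], right=[]
Reconstructed level-order: [24, 19, 5, 6, 18, 7]


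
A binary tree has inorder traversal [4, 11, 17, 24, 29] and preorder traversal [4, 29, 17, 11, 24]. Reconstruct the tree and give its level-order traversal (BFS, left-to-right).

Inorder:  [4, 11, 17, 24, 29]
Preorder: [4, 29, 17, 11, 24]
Algorithm: preorder visits root first, so consume preorder in order;
for each root, split the current inorder slice at that value into
left-subtree inorder and right-subtree inorder, then recurse.
Recursive splits:
  root=4; inorder splits into left=[], right=[11, 17, 24, 29]
  root=29; inorder splits into left=[11, 17, 24], right=[]
  root=17; inorder splits into left=[11], right=[24]
  root=11; inorder splits into left=[], right=[]
  root=24; inorder splits into left=[], right=[]
Reconstructed level-order: [4, 29, 17, 11, 24]


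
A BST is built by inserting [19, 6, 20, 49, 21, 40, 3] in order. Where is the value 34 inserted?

Starting tree (level order): [19, 6, 20, 3, None, None, 49, None, None, 21, None, None, 40]
Insertion path: 19 -> 20 -> 49 -> 21 -> 40
Result: insert 34 as left child of 40
Final tree (level order): [19, 6, 20, 3, None, None, 49, None, None, 21, None, None, 40, 34]


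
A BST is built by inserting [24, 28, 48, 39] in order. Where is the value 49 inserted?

Starting tree (level order): [24, None, 28, None, 48, 39]
Insertion path: 24 -> 28 -> 48
Result: insert 49 as right child of 48
Final tree (level order): [24, None, 28, None, 48, 39, 49]


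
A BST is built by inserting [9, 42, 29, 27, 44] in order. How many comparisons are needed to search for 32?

Search path for 32: 9 -> 42 -> 29
Found: False
Comparisons: 3


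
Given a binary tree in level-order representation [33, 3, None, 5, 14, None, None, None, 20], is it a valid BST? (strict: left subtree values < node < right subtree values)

Level-order array: [33, 3, None, 5, 14, None, None, None, 20]
Validate using subtree bounds (lo, hi): at each node, require lo < value < hi,
then recurse left with hi=value and right with lo=value.
Preorder trace (stopping at first violation):
  at node 33 with bounds (-inf, +inf): OK
  at node 3 with bounds (-inf, 33): OK
  at node 5 with bounds (-inf, 3): VIOLATION
Node 5 violates its bound: not (-inf < 5 < 3).
Result: Not a valid BST


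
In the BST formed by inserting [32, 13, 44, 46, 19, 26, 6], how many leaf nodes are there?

Tree built from: [32, 13, 44, 46, 19, 26, 6]
Tree (level-order array): [32, 13, 44, 6, 19, None, 46, None, None, None, 26]
Rule: A leaf has 0 children.
Per-node child counts:
  node 32: 2 child(ren)
  node 13: 2 child(ren)
  node 6: 0 child(ren)
  node 19: 1 child(ren)
  node 26: 0 child(ren)
  node 44: 1 child(ren)
  node 46: 0 child(ren)
Matching nodes: [6, 26, 46]
Count of leaf nodes: 3


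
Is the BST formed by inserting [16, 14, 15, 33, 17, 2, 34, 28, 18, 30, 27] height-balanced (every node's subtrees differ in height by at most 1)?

Tree (level-order array): [16, 14, 33, 2, 15, 17, 34, None, None, None, None, None, 28, None, None, 18, 30, None, 27]
Definition: a tree is height-balanced if, at every node, |h(left) - h(right)| <= 1 (empty subtree has height -1).
Bottom-up per-node check:
  node 2: h_left=-1, h_right=-1, diff=0 [OK], height=0
  node 15: h_left=-1, h_right=-1, diff=0 [OK], height=0
  node 14: h_left=0, h_right=0, diff=0 [OK], height=1
  node 27: h_left=-1, h_right=-1, diff=0 [OK], height=0
  node 18: h_left=-1, h_right=0, diff=1 [OK], height=1
  node 30: h_left=-1, h_right=-1, diff=0 [OK], height=0
  node 28: h_left=1, h_right=0, diff=1 [OK], height=2
  node 17: h_left=-1, h_right=2, diff=3 [FAIL (|-1-2|=3 > 1)], height=3
  node 34: h_left=-1, h_right=-1, diff=0 [OK], height=0
  node 33: h_left=3, h_right=0, diff=3 [FAIL (|3-0|=3 > 1)], height=4
  node 16: h_left=1, h_right=4, diff=3 [FAIL (|1-4|=3 > 1)], height=5
Node 17 violates the condition: |-1 - 2| = 3 > 1.
Result: Not balanced


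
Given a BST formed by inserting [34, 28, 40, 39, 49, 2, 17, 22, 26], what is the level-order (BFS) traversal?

Tree insertion order: [34, 28, 40, 39, 49, 2, 17, 22, 26]
Tree (level-order array): [34, 28, 40, 2, None, 39, 49, None, 17, None, None, None, None, None, 22, None, 26]
BFS from the root, enqueuing left then right child of each popped node:
  queue [34] -> pop 34, enqueue [28, 40], visited so far: [34]
  queue [28, 40] -> pop 28, enqueue [2], visited so far: [34, 28]
  queue [40, 2] -> pop 40, enqueue [39, 49], visited so far: [34, 28, 40]
  queue [2, 39, 49] -> pop 2, enqueue [17], visited so far: [34, 28, 40, 2]
  queue [39, 49, 17] -> pop 39, enqueue [none], visited so far: [34, 28, 40, 2, 39]
  queue [49, 17] -> pop 49, enqueue [none], visited so far: [34, 28, 40, 2, 39, 49]
  queue [17] -> pop 17, enqueue [22], visited so far: [34, 28, 40, 2, 39, 49, 17]
  queue [22] -> pop 22, enqueue [26], visited so far: [34, 28, 40, 2, 39, 49, 17, 22]
  queue [26] -> pop 26, enqueue [none], visited so far: [34, 28, 40, 2, 39, 49, 17, 22, 26]
Result: [34, 28, 40, 2, 39, 49, 17, 22, 26]


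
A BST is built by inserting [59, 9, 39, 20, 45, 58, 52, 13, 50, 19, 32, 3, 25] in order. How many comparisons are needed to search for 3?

Search path for 3: 59 -> 9 -> 3
Found: True
Comparisons: 3


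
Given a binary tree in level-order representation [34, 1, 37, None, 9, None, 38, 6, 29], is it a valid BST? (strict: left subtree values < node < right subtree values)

Level-order array: [34, 1, 37, None, 9, None, 38, 6, 29]
Validate using subtree bounds (lo, hi): at each node, require lo < value < hi,
then recurse left with hi=value and right with lo=value.
Preorder trace (stopping at first violation):
  at node 34 with bounds (-inf, +inf): OK
  at node 1 with bounds (-inf, 34): OK
  at node 9 with bounds (1, 34): OK
  at node 6 with bounds (1, 9): OK
  at node 29 with bounds (9, 34): OK
  at node 37 with bounds (34, +inf): OK
  at node 38 with bounds (37, +inf): OK
No violation found at any node.
Result: Valid BST


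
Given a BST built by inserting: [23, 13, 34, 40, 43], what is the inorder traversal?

Tree insertion order: [23, 13, 34, 40, 43]
Tree (level-order array): [23, 13, 34, None, None, None, 40, None, 43]
Inorder traversal: [13, 23, 34, 40, 43]


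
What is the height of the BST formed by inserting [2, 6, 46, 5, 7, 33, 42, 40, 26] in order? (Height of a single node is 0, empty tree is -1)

Insertion order: [2, 6, 46, 5, 7, 33, 42, 40, 26]
Tree (level-order array): [2, None, 6, 5, 46, None, None, 7, None, None, 33, 26, 42, None, None, 40]
Compute height bottom-up (empty subtree = -1):
  height(5) = 1 + max(-1, -1) = 0
  height(26) = 1 + max(-1, -1) = 0
  height(40) = 1 + max(-1, -1) = 0
  height(42) = 1 + max(0, -1) = 1
  height(33) = 1 + max(0, 1) = 2
  height(7) = 1 + max(-1, 2) = 3
  height(46) = 1 + max(3, -1) = 4
  height(6) = 1 + max(0, 4) = 5
  height(2) = 1 + max(-1, 5) = 6
Height = 6


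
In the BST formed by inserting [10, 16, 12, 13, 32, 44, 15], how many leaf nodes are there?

Tree built from: [10, 16, 12, 13, 32, 44, 15]
Tree (level-order array): [10, None, 16, 12, 32, None, 13, None, 44, None, 15]
Rule: A leaf has 0 children.
Per-node child counts:
  node 10: 1 child(ren)
  node 16: 2 child(ren)
  node 12: 1 child(ren)
  node 13: 1 child(ren)
  node 15: 0 child(ren)
  node 32: 1 child(ren)
  node 44: 0 child(ren)
Matching nodes: [15, 44]
Count of leaf nodes: 2


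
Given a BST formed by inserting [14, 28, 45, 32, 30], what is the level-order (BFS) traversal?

Tree insertion order: [14, 28, 45, 32, 30]
Tree (level-order array): [14, None, 28, None, 45, 32, None, 30]
BFS from the root, enqueuing left then right child of each popped node:
  queue [14] -> pop 14, enqueue [28], visited so far: [14]
  queue [28] -> pop 28, enqueue [45], visited so far: [14, 28]
  queue [45] -> pop 45, enqueue [32], visited so far: [14, 28, 45]
  queue [32] -> pop 32, enqueue [30], visited so far: [14, 28, 45, 32]
  queue [30] -> pop 30, enqueue [none], visited so far: [14, 28, 45, 32, 30]
Result: [14, 28, 45, 32, 30]
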